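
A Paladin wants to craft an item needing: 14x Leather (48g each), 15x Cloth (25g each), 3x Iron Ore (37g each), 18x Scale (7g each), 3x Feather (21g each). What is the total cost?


Cost breakdown:
  Leather: 14 * 48 = 672
  Cloth: 15 * 25 = 375
  Iron Ore: 3 * 37 = 111
  Scale: 18 * 7 = 126
  Feather: 3 * 21 = 63
Total = 672 + 375 + 111 + 126 + 63 = 1347

1347 gold


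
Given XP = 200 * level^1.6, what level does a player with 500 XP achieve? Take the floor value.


XP = 200 * level^1.6, so level = (XP / 200)^(1/1.6)
= (500 / 200)^(1/1.6)
= 2.5^0.625
= 1.773
Floor: level = 1

level 1


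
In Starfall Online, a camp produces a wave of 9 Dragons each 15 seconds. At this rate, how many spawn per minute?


Spawns per minute = count * (60 / interval)
= 9 * (60 / 15)
= 9 * 4.0
= 36.0

36.0 per minute


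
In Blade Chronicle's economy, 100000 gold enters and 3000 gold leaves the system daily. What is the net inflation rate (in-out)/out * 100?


Net gold = 100000 - 3000 = 97000
Inflation rate = net / sunk * 100 = 97000 / 3000 * 100
= 32.333333 * 100
= 3233.33%

3233.33%


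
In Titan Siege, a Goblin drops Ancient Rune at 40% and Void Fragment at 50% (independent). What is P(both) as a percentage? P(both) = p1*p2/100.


For independent events, P(both) = P(A) * P(B)
= 40% * 50%
= 2000 / 100 %
= 20.0%

20.0%


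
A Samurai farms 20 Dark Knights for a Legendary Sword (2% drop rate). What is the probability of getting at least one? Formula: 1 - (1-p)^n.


P(at least one) = 1 - P(none) = 1 - (1-p)^n
p = 2/100 = 0.02
1 - p = 0.98
(1 - p)^20 = 0.98^20 = 0.667608
P(at least one) = 1 - 0.667608 = 0.3324

0.3324


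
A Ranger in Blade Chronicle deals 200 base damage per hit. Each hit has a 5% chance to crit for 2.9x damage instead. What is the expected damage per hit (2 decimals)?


E[dmg] = base * (1 + crit_chance * (crit_mult - 1))
cc as decimal = 5/100 = 0.05
cm - 1 = 2.9 - 1 = 1.9
Bonus factor = 0.05 * 1.9 = 0.095
Total multiplier = 1 + 0.095 = 1.095
Expected damage = 200 * 1.095 = 219.00

219.00 damage


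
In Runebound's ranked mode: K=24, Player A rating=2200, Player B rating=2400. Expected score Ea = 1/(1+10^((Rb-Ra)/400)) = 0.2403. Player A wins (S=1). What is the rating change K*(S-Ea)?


Elo update: delta = K * (S - Ea), where S = 1 (wins)
S - Ea = 1 - 0.2403 = 0.7597
Rating change = 24 * 0.7597
= 18.23

18.23 rating points


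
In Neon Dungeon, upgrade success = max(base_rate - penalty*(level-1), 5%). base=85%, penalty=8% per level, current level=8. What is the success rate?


raw_rate = 85 - 8 * (8 - 1)
= 85 - 8 * 7
= 85 - 56
= 29
Apply floor: max(29, 5) = 29%

29%


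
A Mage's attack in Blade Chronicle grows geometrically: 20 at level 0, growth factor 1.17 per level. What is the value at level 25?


value = base * growth^level
= 20 * 1.17^25
= 20 * 50.657826
= 1013.16

1013.16 attack


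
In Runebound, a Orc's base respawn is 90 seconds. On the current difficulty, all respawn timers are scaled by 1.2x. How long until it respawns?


Respawn time = base * multiplier
= 90 * 1.2
= 108.0 seconds

108.0 seconds


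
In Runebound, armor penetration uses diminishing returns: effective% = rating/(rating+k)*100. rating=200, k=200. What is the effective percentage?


effective% = rating / (rating + k) * 100
= 200 / (200 + 200) * 100
= 200 / 400 * 100
= 0.5 * 100
= 50.00%

50.00%


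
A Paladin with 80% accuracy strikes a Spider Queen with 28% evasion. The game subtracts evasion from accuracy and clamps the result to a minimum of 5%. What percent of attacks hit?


accuracy - evasion = 80 - 28 = 52
Apply floor: max(52, 5) = 52
Hit chance = 52%

52%


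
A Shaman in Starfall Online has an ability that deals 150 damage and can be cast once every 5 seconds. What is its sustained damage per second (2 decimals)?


DPS = damage / cooldown
= 150 / 5
= 30.00

30.00 DPS


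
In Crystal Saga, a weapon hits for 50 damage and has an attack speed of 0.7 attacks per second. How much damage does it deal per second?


DPS = damage * attack_speed
= 50 * 0.7
= 35.0

35.0 DPS


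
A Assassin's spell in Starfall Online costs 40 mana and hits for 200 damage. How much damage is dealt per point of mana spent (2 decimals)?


Efficiency = damage / mana
= 200 / 40
= 5.00

5.00 dmg/mana


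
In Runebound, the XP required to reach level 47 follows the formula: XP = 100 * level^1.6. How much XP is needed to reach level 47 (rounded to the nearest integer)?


XP = 100 * level^1.6
Substitute level = 47:
XP = 100 * 47^1.6
= 100 * 473.5399
= 47354

47354 XP


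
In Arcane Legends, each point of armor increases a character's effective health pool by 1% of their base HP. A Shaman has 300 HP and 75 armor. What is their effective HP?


EHP = 300 * (1 + 75/100)
= 300 * (1 + 0.75)
= 300 * 1.75
= 525.0

525.0 EHP


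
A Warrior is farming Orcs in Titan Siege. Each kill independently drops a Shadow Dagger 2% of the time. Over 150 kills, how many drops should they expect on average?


Expected drops = kills * (drop_rate / 100)
= 150 * (2 / 100)
= 150 * 0.02
= 3.0

3.0 drops


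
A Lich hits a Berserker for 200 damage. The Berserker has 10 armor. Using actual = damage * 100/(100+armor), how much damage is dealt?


actual = 200 * 100 / (100 + 10)
= 200 * 100 / 110
= 20000 / 110
= 181.82

181.82 damage


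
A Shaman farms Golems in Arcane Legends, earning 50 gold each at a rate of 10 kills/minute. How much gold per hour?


Gold per minute = 50 * 10 = 500
Gold per hour = 500 * 60 = 30000

30000 gold/hour


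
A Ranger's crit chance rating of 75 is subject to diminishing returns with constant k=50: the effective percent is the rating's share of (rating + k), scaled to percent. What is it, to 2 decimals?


effective% = rating / (rating + k) * 100
= 75 / (75 + 50) * 100
= 75 / 125 * 100
= 0.6 * 100
= 60.00%

60.00%


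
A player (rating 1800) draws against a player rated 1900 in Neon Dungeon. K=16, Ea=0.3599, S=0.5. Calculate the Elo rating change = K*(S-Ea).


Elo update: delta = K * (S - Ea), where S = 0.5 (draws)
S - Ea = 0.5 - 0.3599 = 0.1401
Rating change = 16 * 0.1401
= 2.24

2.24 rating points


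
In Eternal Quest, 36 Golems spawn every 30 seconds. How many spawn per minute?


Spawns per minute = count * (60 / interval)
= 36 * (60 / 30)
= 36 * 2.0
= 72.0

72.0 per minute


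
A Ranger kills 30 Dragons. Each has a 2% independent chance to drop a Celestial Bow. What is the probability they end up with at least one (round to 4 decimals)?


P(at least one) = 1 - P(none) = 1 - (1-p)^n
p = 2/100 = 0.02
1 - p = 0.98
(1 - p)^30 = 0.98^30 = 0.545484
P(at least one) = 1 - 0.545484 = 0.4545

0.4545


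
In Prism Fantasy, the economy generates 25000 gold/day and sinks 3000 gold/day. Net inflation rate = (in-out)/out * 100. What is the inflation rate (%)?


Net gold = 25000 - 3000 = 22000
Inflation rate = net / sunk * 100 = 22000 / 3000 * 100
= 7.333333 * 100
= 733.33%

733.33%


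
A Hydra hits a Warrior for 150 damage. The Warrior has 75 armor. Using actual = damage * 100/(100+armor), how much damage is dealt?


actual = 150 * 100 / (100 + 75)
= 150 * 100 / 175
= 15000 / 175
= 85.71

85.71 damage


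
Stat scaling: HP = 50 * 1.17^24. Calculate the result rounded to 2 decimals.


value = base * growth^level
= 50 * 1.17^24
= 50 * 43.297287
= 2164.86

2164.86 HP


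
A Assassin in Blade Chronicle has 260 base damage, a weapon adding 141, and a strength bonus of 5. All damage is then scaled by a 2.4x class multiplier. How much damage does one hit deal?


Sum base + weapon + str = 260 + 141 + 5 = 406
Multiply by 2.4:
406 * 2.4 = 974.4

974.4 damage


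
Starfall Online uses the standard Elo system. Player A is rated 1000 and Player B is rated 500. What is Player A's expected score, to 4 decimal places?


Elo expected score: Ea = 1/(1 + 10^((Rb-Ra)/400))
Rb - Ra = 500 - 1000 = -500
(Rb-Ra)/400 = -500/400 = -1.25
10^-1.25 = 0.056234
Ea = 1/(1 + 0.056234) = 1/1.056234 = 0.9468

0.9468


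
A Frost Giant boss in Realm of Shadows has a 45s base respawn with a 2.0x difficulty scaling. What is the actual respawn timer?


Respawn time = base * multiplier
= 45 * 2.0
= 90.0 seconds

90.0 seconds


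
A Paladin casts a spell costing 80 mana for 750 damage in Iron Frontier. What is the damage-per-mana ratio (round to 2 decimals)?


Efficiency = damage / mana
= 750 / 80
= 9.38

9.38 dmg/mana


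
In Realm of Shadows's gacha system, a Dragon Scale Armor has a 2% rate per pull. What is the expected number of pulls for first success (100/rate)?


Expected pulls for a geometric distribution = 1/p = 100 / rate%
= 100 / 2
= 50.0

50.0 pulls


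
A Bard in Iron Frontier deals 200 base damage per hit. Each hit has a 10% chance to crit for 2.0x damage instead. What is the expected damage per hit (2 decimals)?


E[dmg] = base * (1 + crit_chance * (crit_mult - 1))
cc as decimal = 10/100 = 0.1
cm - 1 = 2.0 - 1 = 1.0
Bonus factor = 0.1 * 1.0 = 0.1
Total multiplier = 1 + 0.1 = 1.1
Expected damage = 200 * 1.1 = 220.00

220.00 damage


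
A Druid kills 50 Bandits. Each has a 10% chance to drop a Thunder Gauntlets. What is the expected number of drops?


Expected drops = kills * (drop_rate / 100)
= 50 * (10 / 100)
= 50 * 0.1
= 5.0

5.0 drops


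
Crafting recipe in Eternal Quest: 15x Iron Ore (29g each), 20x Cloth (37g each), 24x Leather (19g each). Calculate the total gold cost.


Cost breakdown:
  Iron Ore: 15 * 29 = 435
  Cloth: 20 * 37 = 740
  Leather: 24 * 19 = 456
Total = 435 + 740 + 456 = 1631

1631 gold


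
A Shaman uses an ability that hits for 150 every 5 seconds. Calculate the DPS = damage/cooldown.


DPS = damage / cooldown
= 150 / 5
= 30.00

30.00 DPS


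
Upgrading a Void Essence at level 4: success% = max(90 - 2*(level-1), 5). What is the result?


raw_rate = 90 - 2 * (4 - 1)
= 90 - 2 * 3
= 90 - 6
= 84
Apply floor: max(84, 5) = 84%

84%


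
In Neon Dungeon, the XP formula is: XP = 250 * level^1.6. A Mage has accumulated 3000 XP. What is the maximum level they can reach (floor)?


XP = 250 * level^1.6, so level = (XP / 250)^(1/1.6)
= (3000 / 250)^(1/1.6)
= 12.0^0.625
= 4.7259
Floor: level = 4

level 4


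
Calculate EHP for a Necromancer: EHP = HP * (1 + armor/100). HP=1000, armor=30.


EHP = 1000 * (1 + 30/100)
= 1000 * (1 + 0.3)
= 1000 * 1.3
= 1300.0

1300.0 EHP


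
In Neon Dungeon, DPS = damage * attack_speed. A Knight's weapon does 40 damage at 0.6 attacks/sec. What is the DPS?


DPS = damage * attack_speed
= 40 * 0.6
= 24.0

24.0 DPS


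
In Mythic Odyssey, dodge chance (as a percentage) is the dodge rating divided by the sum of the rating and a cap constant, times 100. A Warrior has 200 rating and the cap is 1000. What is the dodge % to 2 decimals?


dodge% = 200 / (200 + 1000) * 100
= 200 / 1200 * 100
= 0.166667 * 100
= 16.67%

16.67%


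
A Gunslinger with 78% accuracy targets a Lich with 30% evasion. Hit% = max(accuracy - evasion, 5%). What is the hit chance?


accuracy - evasion = 78 - 30 = 48
Apply floor: max(48, 5) = 48
Hit chance = 48%

48%


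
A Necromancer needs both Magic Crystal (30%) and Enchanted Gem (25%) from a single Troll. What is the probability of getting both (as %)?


For independent events, P(both) = P(A) * P(B)
= 30% * 25%
= 750 / 100 %
= 7.5%

7.5%


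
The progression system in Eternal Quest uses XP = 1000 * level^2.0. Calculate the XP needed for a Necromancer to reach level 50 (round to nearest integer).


XP = 1000 * level^2.0
Substitute level = 50:
XP = 1000 * 50^2.0
= 1000 * 2500.0
= 2500000

2500000 XP


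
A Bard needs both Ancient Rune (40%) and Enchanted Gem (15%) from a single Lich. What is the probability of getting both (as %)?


For independent events, P(both) = P(A) * P(B)
= 40% * 15%
= 600 / 100 %
= 6.0%

6.0%


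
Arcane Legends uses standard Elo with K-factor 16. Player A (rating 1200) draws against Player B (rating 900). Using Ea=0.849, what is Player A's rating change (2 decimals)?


Elo update: delta = K * (S - Ea), where S = 0.5 (draws)
S - Ea = 0.5 - 0.849 = -0.349
Rating change = 16 * -0.349
= -5.58

-5.58 rating points


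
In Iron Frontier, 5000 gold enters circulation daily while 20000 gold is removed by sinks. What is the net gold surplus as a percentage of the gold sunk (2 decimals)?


Net gold = 5000 - 20000 = -15000
Inflation rate = net / sunk * 100 = -15000 / 20000 * 100
= -0.75 * 100
= -75.00%

-75.00%


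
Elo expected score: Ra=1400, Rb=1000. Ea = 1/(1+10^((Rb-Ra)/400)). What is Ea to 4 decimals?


Elo expected score: Ea = 1/(1 + 10^((Rb-Ra)/400))
Rb - Ra = 1000 - 1400 = -400
(Rb-Ra)/400 = -400/400 = -1.0
10^-1.0 = 0.1
Ea = 1/(1 + 0.1) = 1/1.1 = 0.9091

0.9091


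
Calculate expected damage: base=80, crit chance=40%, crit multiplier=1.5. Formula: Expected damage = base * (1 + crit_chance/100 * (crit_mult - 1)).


E[dmg] = base * (1 + crit_chance * (crit_mult - 1))
cc as decimal = 40/100 = 0.4
cm - 1 = 1.5 - 1 = 0.5
Bonus factor = 0.4 * 0.5 = 0.2
Total multiplier = 1 + 0.2 = 1.2
Expected damage = 80 * 1.2 = 96.00

96.00 damage


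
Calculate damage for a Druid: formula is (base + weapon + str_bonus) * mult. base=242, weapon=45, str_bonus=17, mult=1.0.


Sum base + weapon + str = 242 + 45 + 17 = 304
Multiply by 1.0:
304 * 1.0 = 304.0

304.0 damage


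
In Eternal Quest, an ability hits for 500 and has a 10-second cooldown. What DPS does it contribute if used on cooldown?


DPS = damage / cooldown
= 500 / 10
= 50.00

50.00 DPS


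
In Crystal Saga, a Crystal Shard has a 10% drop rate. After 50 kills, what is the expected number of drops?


Expected drops = kills * (drop_rate / 100)
= 50 * (10 / 100)
= 50 * 0.1
= 5.0

5.0 drops


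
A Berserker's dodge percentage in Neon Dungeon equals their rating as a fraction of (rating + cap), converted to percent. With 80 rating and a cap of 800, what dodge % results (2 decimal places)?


dodge% = 80 / (80 + 800) * 100
= 80 / 880 * 100
= 0.090909 * 100
= 9.09%

9.09%


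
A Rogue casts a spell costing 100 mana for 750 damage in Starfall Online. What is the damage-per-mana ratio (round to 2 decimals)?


Efficiency = damage / mana
= 750 / 100
= 7.50

7.50 dmg/mana


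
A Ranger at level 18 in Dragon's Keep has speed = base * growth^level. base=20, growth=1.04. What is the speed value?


value = base * growth^level
= 20 * 1.04^18
= 20 * 2.025817
= 40.52

40.52 speed


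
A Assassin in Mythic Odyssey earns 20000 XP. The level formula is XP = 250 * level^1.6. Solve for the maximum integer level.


XP = 250 * level^1.6, so level = (XP / 250)^(1/1.6)
= (20000 / 250)^(1/1.6)
= 80.0^0.625
= 15.4679
Floor: level = 15

level 15


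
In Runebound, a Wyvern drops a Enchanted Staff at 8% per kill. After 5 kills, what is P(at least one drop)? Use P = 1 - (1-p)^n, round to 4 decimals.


P(at least one) = 1 - P(none) = 1 - (1-p)^n
p = 8/100 = 0.08
1 - p = 0.92
(1 - p)^5 = 0.92^5 = 0.659082
P(at least one) = 1 - 0.659082 = 0.3409

0.3409


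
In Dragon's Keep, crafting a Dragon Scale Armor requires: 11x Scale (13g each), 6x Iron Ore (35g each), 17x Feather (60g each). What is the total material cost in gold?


Cost breakdown:
  Scale: 11 * 13 = 143
  Iron Ore: 6 * 35 = 210
  Feather: 17 * 60 = 1020
Total = 143 + 210 + 1020 = 1373

1373 gold


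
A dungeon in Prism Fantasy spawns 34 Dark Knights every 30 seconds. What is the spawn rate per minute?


Spawns per minute = count * (60 / interval)
= 34 * (60 / 30)
= 34 * 2.0
= 68.0

68.0 per minute


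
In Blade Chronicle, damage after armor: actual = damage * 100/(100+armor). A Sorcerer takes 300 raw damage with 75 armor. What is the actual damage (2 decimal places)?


actual = 300 * 100 / (100 + 75)
= 300 * 100 / 175
= 30000 / 175
= 171.43

171.43 damage


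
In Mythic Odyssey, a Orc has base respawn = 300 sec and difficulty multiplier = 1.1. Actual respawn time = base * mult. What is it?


Respawn time = base * multiplier
= 300 * 1.1
= 330.0 seconds

330.0 seconds


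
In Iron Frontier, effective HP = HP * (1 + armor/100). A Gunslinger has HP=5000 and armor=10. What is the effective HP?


EHP = 5000 * (1 + 10/100)
= 5000 * (1 + 0.1)
= 5000 * 1.1
= 5500.0

5500.0 EHP


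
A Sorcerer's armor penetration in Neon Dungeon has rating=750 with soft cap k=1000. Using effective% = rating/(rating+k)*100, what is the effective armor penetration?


effective% = rating / (rating + k) * 100
= 750 / (750 + 1000) * 100
= 750 / 1750 * 100
= 0.428571 * 100
= 42.86%

42.86%


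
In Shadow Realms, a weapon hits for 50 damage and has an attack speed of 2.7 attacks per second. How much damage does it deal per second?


DPS = damage * attack_speed
= 50 * 2.7
= 135.0

135.0 DPS


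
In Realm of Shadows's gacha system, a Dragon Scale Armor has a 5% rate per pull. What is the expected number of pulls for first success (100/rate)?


Expected pulls for a geometric distribution = 1/p = 100 / rate%
= 100 / 5
= 20.0

20.0 pulls


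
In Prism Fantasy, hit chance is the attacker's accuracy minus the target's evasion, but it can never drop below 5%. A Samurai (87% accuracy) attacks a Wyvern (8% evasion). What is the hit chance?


accuracy - evasion = 87 - 8 = 79
Apply floor: max(79, 5) = 79
Hit chance = 79%

79%


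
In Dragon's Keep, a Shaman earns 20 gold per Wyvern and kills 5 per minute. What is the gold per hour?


Gold per minute = 20 * 5 = 100
Gold per hour = 100 * 60 = 6000

6000 gold/hour


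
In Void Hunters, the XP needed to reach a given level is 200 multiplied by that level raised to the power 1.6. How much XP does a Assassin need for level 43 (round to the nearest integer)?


XP = 200 * level^1.6
Substitute level = 43:
XP = 200 * 43^1.6
= 200 * 410.7235
= 82145

82145 XP


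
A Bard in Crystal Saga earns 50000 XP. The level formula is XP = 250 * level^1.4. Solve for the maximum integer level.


XP = 250 * level^1.4, so level = (XP / 250)^(1/1.4)
= (50000 / 250)^(1/1.4)
= 200.0^0.7143
= 44.0142
Floor: level = 44

level 44


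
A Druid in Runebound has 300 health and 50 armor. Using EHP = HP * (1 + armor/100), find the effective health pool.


EHP = 300 * (1 + 50/100)
= 300 * (1 + 0.5)
= 300 * 1.5
= 450.0

450.0 EHP


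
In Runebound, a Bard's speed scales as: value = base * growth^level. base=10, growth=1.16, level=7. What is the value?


value = base * growth^level
= 10 * 1.16^7
= 10 * 2.82622
= 28.26

28.26 speed


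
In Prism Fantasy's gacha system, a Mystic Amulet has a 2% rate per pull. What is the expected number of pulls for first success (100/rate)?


Expected pulls for a geometric distribution = 1/p = 100 / rate%
= 100 / 2
= 50.0

50.0 pulls


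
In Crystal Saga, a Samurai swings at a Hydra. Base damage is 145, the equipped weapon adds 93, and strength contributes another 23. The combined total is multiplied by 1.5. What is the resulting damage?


Sum base + weapon + str = 145 + 93 + 23 = 261
Multiply by 1.5:
261 * 1.5 = 391.5

391.5 damage


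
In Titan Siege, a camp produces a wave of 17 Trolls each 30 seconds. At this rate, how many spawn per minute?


Spawns per minute = count * (60 / interval)
= 17 * (60 / 30)
= 17 * 2.0
= 34.0

34.0 per minute


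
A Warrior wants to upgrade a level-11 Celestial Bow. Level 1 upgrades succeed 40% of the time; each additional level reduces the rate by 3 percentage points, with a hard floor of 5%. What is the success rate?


raw_rate = 40 - 3 * (11 - 1)
= 40 - 3 * 10
= 40 - 30
= 10
Apply floor: max(10, 5) = 10%

10%


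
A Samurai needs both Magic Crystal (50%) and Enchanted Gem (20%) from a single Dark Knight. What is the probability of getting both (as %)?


For independent events, P(both) = P(A) * P(B)
= 50% * 20%
= 1000 / 100 %
= 10.0%

10.0%


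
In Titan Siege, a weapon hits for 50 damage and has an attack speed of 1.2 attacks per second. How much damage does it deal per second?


DPS = damage * attack_speed
= 50 * 1.2
= 60.0

60.0 DPS


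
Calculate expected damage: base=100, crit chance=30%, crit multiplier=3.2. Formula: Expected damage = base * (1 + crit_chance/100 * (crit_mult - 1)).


E[dmg] = base * (1 + crit_chance * (crit_mult - 1))
cc as decimal = 30/100 = 0.3
cm - 1 = 3.2 - 1 = 2.2
Bonus factor = 0.3 * 2.2 = 0.66
Total multiplier = 1 + 0.66 = 1.66
Expected damage = 100 * 1.66 = 166.00

166.00 damage


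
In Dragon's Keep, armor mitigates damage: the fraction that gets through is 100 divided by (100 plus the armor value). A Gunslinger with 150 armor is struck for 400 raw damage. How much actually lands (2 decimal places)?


actual = 400 * 100 / (100 + 150)
= 400 * 100 / 250
= 40000 / 250
= 160.00

160.00 damage


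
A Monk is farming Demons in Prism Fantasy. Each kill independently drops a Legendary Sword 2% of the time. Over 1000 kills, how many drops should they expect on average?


Expected drops = kills * (drop_rate / 100)
= 1000 * (2 / 100)
= 1000 * 0.02
= 20.0

20.0 drops


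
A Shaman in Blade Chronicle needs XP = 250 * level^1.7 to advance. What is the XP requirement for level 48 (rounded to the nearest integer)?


XP = 250 * level^1.7
Substitute level = 48:
XP = 250 * 48^1.7
= 250 * 721.2903
= 180323

180323 XP


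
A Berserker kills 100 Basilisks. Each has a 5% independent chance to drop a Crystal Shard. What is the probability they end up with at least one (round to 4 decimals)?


P(at least one) = 1 - P(none) = 1 - (1-p)^n
p = 5/100 = 0.05
1 - p = 0.95
(1 - p)^100 = 0.95^100 = 0.005921
P(at least one) = 1 - 0.005921 = 0.9941

0.9941


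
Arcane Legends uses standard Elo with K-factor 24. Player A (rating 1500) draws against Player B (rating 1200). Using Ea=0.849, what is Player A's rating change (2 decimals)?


Elo update: delta = K * (S - Ea), where S = 0.5 (draws)
S - Ea = 0.5 - 0.849 = -0.349
Rating change = 24 * -0.349
= -8.38

-8.38 rating points


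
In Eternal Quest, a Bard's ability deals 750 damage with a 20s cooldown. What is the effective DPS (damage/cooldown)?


DPS = damage / cooldown
= 750 / 20
= 37.50

37.50 DPS


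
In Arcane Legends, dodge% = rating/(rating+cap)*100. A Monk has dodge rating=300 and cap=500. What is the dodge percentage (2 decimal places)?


dodge% = 300 / (300 + 500) * 100
= 300 / 800 * 100
= 0.375 * 100
= 37.50%

37.50%


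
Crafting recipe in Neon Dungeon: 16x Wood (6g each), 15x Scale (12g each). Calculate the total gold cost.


Cost breakdown:
  Wood: 16 * 6 = 96
  Scale: 15 * 12 = 180
Total = 96 + 180 = 276

276 gold


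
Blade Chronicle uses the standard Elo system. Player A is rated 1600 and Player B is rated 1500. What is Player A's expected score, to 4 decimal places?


Elo expected score: Ea = 1/(1 + 10^((Rb-Ra)/400))
Rb - Ra = 1500 - 1600 = -100
(Rb-Ra)/400 = -100/400 = -0.25
10^-0.25 = 0.562341
Ea = 1/(1 + 0.562341) = 1/1.562341 = 0.6401

0.6401


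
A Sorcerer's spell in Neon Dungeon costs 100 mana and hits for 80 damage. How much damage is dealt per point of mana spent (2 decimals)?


Efficiency = damage / mana
= 80 / 100
= 0.80

0.80 dmg/mana


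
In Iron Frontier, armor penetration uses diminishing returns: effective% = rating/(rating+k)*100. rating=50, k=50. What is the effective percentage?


effective% = rating / (rating + k) * 100
= 50 / (50 + 50) * 100
= 50 / 100 * 100
= 0.5 * 100
= 50.00%

50.00%


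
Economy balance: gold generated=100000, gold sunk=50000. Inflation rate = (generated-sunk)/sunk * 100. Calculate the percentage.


Net gold = 100000 - 50000 = 50000
Inflation rate = net / sunk * 100 = 50000 / 50000 * 100
= 1.0 * 100
= 100.00%

100.00%


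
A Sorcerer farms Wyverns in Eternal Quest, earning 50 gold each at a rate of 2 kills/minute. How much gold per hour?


Gold per minute = 50 * 2 = 100
Gold per hour = 100 * 60 = 6000

6000 gold/hour


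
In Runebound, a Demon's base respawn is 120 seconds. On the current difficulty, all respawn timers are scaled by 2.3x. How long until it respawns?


Respawn time = base * multiplier
= 120 * 2.3
= 276.0 seconds

276.0 seconds


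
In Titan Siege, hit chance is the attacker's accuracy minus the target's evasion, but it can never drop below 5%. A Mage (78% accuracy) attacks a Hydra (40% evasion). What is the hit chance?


accuracy - evasion = 78 - 40 = 38
Apply floor: max(38, 5) = 38
Hit chance = 38%

38%


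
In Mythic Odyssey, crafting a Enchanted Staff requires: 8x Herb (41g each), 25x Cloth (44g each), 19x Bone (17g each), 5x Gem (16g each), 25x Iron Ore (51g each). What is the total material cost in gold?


Cost breakdown:
  Herb: 8 * 41 = 328
  Cloth: 25 * 44 = 1100
  Bone: 19 * 17 = 323
  Gem: 5 * 16 = 80
  Iron Ore: 25 * 51 = 1275
Total = 328 + 1100 + 323 + 80 + 1275 = 3106

3106 gold


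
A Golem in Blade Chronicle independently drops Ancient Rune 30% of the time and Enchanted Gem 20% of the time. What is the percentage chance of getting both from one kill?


For independent events, P(both) = P(A) * P(B)
= 30% * 20%
= 600 / 100 %
= 6.0%

6.0%


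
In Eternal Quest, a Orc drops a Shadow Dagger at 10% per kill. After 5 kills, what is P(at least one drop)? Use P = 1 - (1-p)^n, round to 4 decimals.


P(at least one) = 1 - P(none) = 1 - (1-p)^n
p = 10/100 = 0.1
1 - p = 0.9
(1 - p)^5 = 0.9^5 = 0.590490
P(at least one) = 1 - 0.590490 = 0.4095

0.4095


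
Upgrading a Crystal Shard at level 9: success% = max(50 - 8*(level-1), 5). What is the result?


raw_rate = 50 - 8 * (9 - 1)
= 50 - 8 * 8
= 50 - 64
= -14
Apply floor: max(-14, 5) = 5%

5%


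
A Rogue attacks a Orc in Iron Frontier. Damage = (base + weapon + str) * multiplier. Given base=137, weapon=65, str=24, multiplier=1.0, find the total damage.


Sum base + weapon + str = 137 + 65 + 24 = 226
Multiply by 1.0:
226 * 1.0 = 226.0

226.0 damage


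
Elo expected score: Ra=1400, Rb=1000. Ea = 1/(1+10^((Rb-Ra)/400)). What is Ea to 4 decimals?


Elo expected score: Ea = 1/(1 + 10^((Rb-Ra)/400))
Rb - Ra = 1000 - 1400 = -400
(Rb-Ra)/400 = -400/400 = -1.0
10^-1.0 = 0.1
Ea = 1/(1 + 0.1) = 1/1.1 = 0.9091

0.9091


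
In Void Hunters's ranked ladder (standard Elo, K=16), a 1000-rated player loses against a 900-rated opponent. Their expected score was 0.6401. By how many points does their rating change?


Elo update: delta = K * (S - Ea), where S = 0 (loses)
S - Ea = 0 - 0.6401 = -0.6401
Rating change = 16 * -0.6401
= -10.24

-10.24 rating points


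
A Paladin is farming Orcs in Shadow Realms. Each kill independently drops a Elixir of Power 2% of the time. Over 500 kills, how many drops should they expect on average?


Expected drops = kills * (drop_rate / 100)
= 500 * (2 / 100)
= 500 * 0.02
= 10.0

10.0 drops


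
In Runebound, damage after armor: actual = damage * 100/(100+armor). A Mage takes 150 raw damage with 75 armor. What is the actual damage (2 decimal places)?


actual = 150 * 100 / (100 + 75)
= 150 * 100 / 175
= 15000 / 175
= 85.71

85.71 damage


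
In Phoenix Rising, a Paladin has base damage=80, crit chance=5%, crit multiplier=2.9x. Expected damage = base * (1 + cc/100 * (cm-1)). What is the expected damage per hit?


E[dmg] = base * (1 + crit_chance * (crit_mult - 1))
cc as decimal = 5/100 = 0.05
cm - 1 = 2.9 - 1 = 1.9
Bonus factor = 0.05 * 1.9 = 0.095
Total multiplier = 1 + 0.095 = 1.095
Expected damage = 80 * 1.095 = 87.60

87.60 damage


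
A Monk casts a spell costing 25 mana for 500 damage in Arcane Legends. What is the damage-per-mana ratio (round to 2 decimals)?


Efficiency = damage / mana
= 500 / 25
= 20.00

20.00 dmg/mana


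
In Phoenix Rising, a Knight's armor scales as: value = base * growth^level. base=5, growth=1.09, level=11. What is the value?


value = base * growth^level
= 5 * 1.09^11
= 5 * 2.580426
= 12.90

12.90 armor


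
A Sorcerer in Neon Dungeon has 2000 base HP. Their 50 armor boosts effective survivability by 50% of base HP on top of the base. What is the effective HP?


EHP = 2000 * (1 + 50/100)
= 2000 * (1 + 0.5)
= 2000 * 1.5
= 3000.0

3000.0 EHP


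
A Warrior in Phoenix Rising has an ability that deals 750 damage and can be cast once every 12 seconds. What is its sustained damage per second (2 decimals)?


DPS = damage / cooldown
= 750 / 12
= 62.50

62.50 DPS


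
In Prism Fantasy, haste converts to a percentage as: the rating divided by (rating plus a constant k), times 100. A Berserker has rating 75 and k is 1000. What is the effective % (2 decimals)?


effective% = rating / (rating + k) * 100
= 75 / (75 + 1000) * 100
= 75 / 1075 * 100
= 0.069767 * 100
= 6.98%

6.98%


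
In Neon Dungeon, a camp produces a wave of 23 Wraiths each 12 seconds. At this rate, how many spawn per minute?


Spawns per minute = count * (60 / interval)
= 23 * (60 / 12)
= 23 * 5.0
= 115.0

115.0 per minute


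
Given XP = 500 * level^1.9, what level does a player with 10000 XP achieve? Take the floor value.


XP = 500 * level^1.9, so level = (XP / 500)^(1/1.9)
= (10000 / 500)^(1/1.9)
= 20.0^0.5263
= 4.839
Floor: level = 4

level 4


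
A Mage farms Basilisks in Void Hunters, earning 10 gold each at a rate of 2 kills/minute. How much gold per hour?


Gold per minute = 10 * 2 = 20
Gold per hour = 20 * 60 = 1200

1200 gold/hour


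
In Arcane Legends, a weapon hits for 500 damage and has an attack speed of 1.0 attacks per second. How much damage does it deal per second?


DPS = damage * attack_speed
= 500 * 1.0
= 500.0

500.0 DPS


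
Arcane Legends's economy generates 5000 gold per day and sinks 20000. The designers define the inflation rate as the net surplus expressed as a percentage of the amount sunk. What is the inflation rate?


Net gold = 5000 - 20000 = -15000
Inflation rate = net / sunk * 100 = -15000 / 20000 * 100
= -0.75 * 100
= -75.00%

-75.00%


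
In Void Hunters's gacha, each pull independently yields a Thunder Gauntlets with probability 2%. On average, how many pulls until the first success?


Expected pulls for a geometric distribution = 1/p = 100 / rate%
= 100 / 2
= 50.0

50.0 pulls


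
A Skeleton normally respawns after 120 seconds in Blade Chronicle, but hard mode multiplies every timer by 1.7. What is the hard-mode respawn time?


Respawn time = base * multiplier
= 120 * 1.7
= 204.0 seconds

204.0 seconds


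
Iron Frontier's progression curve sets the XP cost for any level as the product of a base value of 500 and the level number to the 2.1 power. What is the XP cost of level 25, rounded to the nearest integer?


XP = 500 * level^2.1
Substitute level = 25:
XP = 500 * 25^2.1
= 500 * 862.331
= 431166

431166 XP


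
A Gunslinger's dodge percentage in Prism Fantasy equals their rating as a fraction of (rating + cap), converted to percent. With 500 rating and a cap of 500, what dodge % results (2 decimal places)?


dodge% = 500 / (500 + 500) * 100
= 500 / 1000 * 100
= 0.5 * 100
= 50.00%

50.00%


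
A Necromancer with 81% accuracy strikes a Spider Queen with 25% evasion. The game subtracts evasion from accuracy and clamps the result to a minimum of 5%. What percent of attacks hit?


accuracy - evasion = 81 - 25 = 56
Apply floor: max(56, 5) = 56
Hit chance = 56%

56%


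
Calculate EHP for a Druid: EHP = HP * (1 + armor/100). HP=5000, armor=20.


EHP = 5000 * (1 + 20/100)
= 5000 * (1 + 0.2)
= 5000 * 1.2
= 6000.0

6000.0 EHP


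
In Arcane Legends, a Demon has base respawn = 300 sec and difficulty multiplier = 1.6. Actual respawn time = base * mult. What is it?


Respawn time = base * multiplier
= 300 * 1.6
= 480.0 seconds

480.0 seconds


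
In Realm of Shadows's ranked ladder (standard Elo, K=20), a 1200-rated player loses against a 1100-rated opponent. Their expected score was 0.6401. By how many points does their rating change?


Elo update: delta = K * (S - Ea), where S = 0 (loses)
S - Ea = 0 - 0.6401 = -0.6401
Rating change = 20 * -0.6401
= -12.80

-12.80 rating points


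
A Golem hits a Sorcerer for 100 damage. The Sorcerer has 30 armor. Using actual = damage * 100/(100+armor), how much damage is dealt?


actual = 100 * 100 / (100 + 30)
= 100 * 100 / 130
= 10000 / 130
= 76.92

76.92 damage


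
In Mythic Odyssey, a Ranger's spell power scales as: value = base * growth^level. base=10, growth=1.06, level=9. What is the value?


value = base * growth^level
= 10 * 1.06^9
= 10 * 1.689479
= 16.89

16.89 spell power


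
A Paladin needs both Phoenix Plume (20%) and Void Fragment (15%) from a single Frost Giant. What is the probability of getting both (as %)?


For independent events, P(both) = P(A) * P(B)
= 20% * 15%
= 300 / 100 %
= 3.0%

3.0%


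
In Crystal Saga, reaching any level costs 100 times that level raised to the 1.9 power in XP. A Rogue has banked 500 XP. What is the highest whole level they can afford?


XP = 100 * level^1.9, so level = (XP / 100)^(1/1.9)
= (500 / 100)^(1/1.9)
= 5.0^0.5263
= 2.3328
Floor: level = 2

level 2


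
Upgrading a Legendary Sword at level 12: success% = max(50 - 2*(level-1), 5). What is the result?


raw_rate = 50 - 2 * (12 - 1)
= 50 - 2 * 11
= 50 - 22
= 28
Apply floor: max(28, 5) = 28%

28%


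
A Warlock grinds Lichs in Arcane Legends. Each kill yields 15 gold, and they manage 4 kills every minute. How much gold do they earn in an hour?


Gold per minute = 15 * 4 = 60
Gold per hour = 60 * 60 = 3600

3600 gold/hour


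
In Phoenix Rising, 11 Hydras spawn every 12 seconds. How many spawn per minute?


Spawns per minute = count * (60 / interval)
= 11 * (60 / 12)
= 11 * 5.0
= 55.0

55.0 per minute


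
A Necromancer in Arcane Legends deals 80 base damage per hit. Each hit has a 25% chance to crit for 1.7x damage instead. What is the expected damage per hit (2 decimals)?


E[dmg] = base * (1 + crit_chance * (crit_mult - 1))
cc as decimal = 25/100 = 0.25
cm - 1 = 1.7 - 1 = 0.7
Bonus factor = 0.25 * 0.7 = 0.175
Total multiplier = 1 + 0.175 = 1.175
Expected damage = 80 * 1.175 = 94.00

94.00 damage


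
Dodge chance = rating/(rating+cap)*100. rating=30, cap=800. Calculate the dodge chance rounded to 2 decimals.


dodge% = 30 / (30 + 800) * 100
= 30 / 830 * 100
= 0.036145 * 100
= 3.61%

3.61%


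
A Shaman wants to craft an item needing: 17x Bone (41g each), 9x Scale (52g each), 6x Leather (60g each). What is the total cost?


Cost breakdown:
  Bone: 17 * 41 = 697
  Scale: 9 * 52 = 468
  Leather: 6 * 60 = 360
Total = 697 + 468 + 360 = 1525

1525 gold


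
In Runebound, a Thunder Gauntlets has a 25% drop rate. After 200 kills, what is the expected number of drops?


Expected drops = kills * (drop_rate / 100)
= 200 * (25 / 100)
= 200 * 0.25
= 50.0

50.0 drops


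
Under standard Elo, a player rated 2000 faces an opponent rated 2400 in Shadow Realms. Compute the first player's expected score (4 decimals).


Elo expected score: Ea = 1/(1 + 10^((Rb-Ra)/400))
Rb - Ra = 2400 - 2000 = 400
(Rb-Ra)/400 = 400/400 = 1.0
10^1.0 = 10.0
Ea = 1/(1 + 10.0) = 1/11.0 = 0.0909

0.0909


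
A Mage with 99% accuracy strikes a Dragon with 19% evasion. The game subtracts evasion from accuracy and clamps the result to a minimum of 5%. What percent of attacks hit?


accuracy - evasion = 99 - 19 = 80
Apply floor: max(80, 5) = 80
Hit chance = 80%

80%


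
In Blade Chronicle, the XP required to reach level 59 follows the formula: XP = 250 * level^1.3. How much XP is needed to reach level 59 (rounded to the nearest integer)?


XP = 250 * level^1.3
Substitute level = 59:
XP = 250 * 59^1.3
= 250 * 200.4969
= 50124

50124 XP


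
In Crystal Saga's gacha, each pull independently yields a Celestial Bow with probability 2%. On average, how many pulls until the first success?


Expected pulls for a geometric distribution = 1/p = 100 / rate%
= 100 / 2
= 50.0

50.0 pulls


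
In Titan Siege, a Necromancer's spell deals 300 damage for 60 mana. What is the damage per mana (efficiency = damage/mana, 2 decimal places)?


Efficiency = damage / mana
= 300 / 60
= 5.00

5.00 dmg/mana


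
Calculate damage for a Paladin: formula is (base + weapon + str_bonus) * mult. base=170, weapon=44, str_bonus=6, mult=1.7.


Sum base + weapon + str = 170 + 44 + 6 = 220
Multiply by 1.7:
220 * 1.7 = 374.0

374.0 damage


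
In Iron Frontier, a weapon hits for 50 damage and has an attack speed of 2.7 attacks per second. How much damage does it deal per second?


DPS = damage * attack_speed
= 50 * 2.7
= 135.0

135.0 DPS


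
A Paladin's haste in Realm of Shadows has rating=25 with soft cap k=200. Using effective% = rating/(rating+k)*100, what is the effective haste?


effective% = rating / (rating + k) * 100
= 25 / (25 + 200) * 100
= 25 / 225 * 100
= 0.111111 * 100
= 11.11%

11.11%


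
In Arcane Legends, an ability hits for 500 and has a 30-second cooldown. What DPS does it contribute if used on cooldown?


DPS = damage / cooldown
= 500 / 30
= 16.67

16.67 DPS


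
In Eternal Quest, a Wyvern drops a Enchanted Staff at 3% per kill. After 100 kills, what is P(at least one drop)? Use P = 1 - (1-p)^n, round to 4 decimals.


P(at least one) = 1 - P(none) = 1 - (1-p)^n
p = 3/100 = 0.03
1 - p = 0.97
(1 - p)^100 = 0.97^100 = 0.047553
P(at least one) = 1 - 0.047553 = 0.9524

0.9524


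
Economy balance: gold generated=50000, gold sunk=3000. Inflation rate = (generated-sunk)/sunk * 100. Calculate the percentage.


Net gold = 50000 - 3000 = 47000
Inflation rate = net / sunk * 100 = 47000 / 3000 * 100
= 15.666667 * 100
= 1566.67%

1566.67%


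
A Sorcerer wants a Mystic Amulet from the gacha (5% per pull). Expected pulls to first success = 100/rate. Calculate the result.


Expected pulls for a geometric distribution = 1/p = 100 / rate%
= 100 / 5
= 20.0

20.0 pulls


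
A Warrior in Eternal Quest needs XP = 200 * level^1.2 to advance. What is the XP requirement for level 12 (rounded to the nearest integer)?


XP = 200 * level^1.2
Substitute level = 12:
XP = 200 * 12^1.2
= 200 * 19.725
= 3945

3945 XP


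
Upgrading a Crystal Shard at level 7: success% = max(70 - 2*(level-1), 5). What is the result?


raw_rate = 70 - 2 * (7 - 1)
= 70 - 2 * 6
= 70 - 12
= 58
Apply floor: max(58, 5) = 58%

58%


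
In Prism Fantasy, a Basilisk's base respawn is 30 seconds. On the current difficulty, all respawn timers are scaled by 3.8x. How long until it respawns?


Respawn time = base * multiplier
= 30 * 3.8
= 114.0 seconds

114.0 seconds


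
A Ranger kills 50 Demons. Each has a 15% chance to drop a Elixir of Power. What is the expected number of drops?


Expected drops = kills * (drop_rate / 100)
= 50 * (15 / 100)
= 50 * 0.15
= 7.5

7.5 drops


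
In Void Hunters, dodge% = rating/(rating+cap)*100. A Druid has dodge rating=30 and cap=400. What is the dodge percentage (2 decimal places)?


dodge% = 30 / (30 + 400) * 100
= 30 / 430 * 100
= 0.069767 * 100
= 6.98%

6.98%


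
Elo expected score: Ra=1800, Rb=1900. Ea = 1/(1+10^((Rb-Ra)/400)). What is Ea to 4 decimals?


Elo expected score: Ea = 1/(1 + 10^((Rb-Ra)/400))
Rb - Ra = 1900 - 1800 = 100
(Rb-Ra)/400 = 100/400 = 0.25
10^0.25 = 1.778279
Ea = 1/(1 + 1.778279) = 1/2.778279 = 0.3599

0.3599


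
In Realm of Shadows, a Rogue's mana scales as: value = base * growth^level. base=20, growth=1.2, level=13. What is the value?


value = base * growth^level
= 20 * 1.2^13
= 20 * 10.699321
= 213.99

213.99 mana


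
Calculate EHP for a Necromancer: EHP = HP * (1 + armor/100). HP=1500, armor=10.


EHP = 1500 * (1 + 10/100)
= 1500 * (1 + 0.1)
= 1500 * 1.1
= 1650.0

1650.0 EHP


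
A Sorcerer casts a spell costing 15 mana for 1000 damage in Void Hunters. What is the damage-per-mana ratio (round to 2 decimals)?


Efficiency = damage / mana
= 1000 / 15
= 66.67

66.67 dmg/mana


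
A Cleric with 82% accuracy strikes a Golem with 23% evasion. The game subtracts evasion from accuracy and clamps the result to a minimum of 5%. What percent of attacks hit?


accuracy - evasion = 82 - 23 = 59
Apply floor: max(59, 5) = 59
Hit chance = 59%

59%
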